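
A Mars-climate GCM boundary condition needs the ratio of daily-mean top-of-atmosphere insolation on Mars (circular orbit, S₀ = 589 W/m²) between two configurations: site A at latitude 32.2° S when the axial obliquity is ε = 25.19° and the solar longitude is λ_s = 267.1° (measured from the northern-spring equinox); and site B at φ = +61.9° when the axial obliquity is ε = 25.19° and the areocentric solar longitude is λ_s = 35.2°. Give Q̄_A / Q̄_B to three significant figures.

— Configuration A (φ=-32.2°):
Solar declination: sin δ = sin ε · sin λ_s = sin 25.19° × sin 267.1° = -0.42508, so δ = -25.155°.
cos H₀ = −tan(-32.2°) tan(-25.155°) = -0.2957, H₀ = 1.8710 rad.
Bracket: H₀ sin φ sin δ + cos φ cos δ sin H₀ = 1.8710×-0.53288×-0.42508 + 0.84619×0.90516×0.95527 = 0.423813 + 0.731677 = 1.155490.
Q̄ = (S₀/π) × [bracket] = (589/π) × 1.155490 = 216.64 W/m².
— Configuration B (φ=+61.9°):
sin δ = sin 25.19° × sin 35.2° = 0.24534, so δ = +14.202°.
cos H₀ = −tan(+61.9°) tan(+14.202°) = -0.4740, H₀ = 2.0646 rad.
Bracket: H₀ sin φ sin δ + cos φ cos δ sin H₀ = 2.0646×0.88213×0.24534 + 0.47101×0.96944×0.88054 = 0.446824 + 0.402069 = 0.848893.
Q̄ = (S₀/π) × [bracket] = (589/π) × 0.848893 = 159.15 W/m².
Ratio Q̄_A / Q̄_B = 216.64 / 159.15 = 1.361.

Q̄_A / Q̄_B ≈ 1.36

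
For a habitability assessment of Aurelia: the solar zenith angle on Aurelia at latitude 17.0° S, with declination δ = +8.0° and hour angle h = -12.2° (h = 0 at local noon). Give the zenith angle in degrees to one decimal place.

cos θ_z = sin ϕ sin δ + cos ϕ cos δ cos h = -0.040690 + 0.925611 = 0.884921.
θ_z = arccos(0.884921) = 27.8°.

θ_z = 27.8°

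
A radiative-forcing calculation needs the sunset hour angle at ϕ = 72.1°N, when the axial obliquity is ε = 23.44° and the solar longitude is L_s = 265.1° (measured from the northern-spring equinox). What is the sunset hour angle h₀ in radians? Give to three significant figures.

h₀ = 0.00 rad

Solar declination: sin δ = sin ε · sin L_s = sin 23.44° × sin 265.1° = -0.39633, so δ = -23.349°.
cos h₀ = −tan ϕ · tan δ = 1.3365 ≥ 1, so the Sun never rises (polar night) and h₀ = 0.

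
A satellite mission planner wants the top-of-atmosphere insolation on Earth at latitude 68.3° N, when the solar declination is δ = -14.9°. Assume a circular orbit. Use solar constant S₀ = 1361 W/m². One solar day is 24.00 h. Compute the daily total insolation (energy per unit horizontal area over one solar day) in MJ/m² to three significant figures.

2.45 MJ/m²

cos H₀ = −tan(+68.3°) tan(-14.900°) = 0.6686, H₀ = 0.8384 rad.
Bracket: H₀ sin φ sin δ + cos φ cos δ sin H₀ = 0.8384×0.92913×-0.25713 + 0.36975×0.96638×0.74360 = -0.200300 + 0.265702 = 0.065402.
Q̄ = (S₀/π) × [bracket] = (1361/π) × 0.065402 = 28.333 W/m².
Daily total = Q̄ × 24.00 h × 3600 s/h = 28.333 × 24.00 × 3600 / 10⁶ = 2.448 MJ/m².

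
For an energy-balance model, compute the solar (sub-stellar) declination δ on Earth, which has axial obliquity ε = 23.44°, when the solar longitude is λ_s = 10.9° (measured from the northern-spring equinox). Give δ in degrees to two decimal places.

sin δ = sin ε · sin λ_s = sin 23.44° × sin 10.9° = 0.075220.
δ = arcsin(0.075220) = +4.31°.

δ = +4.31°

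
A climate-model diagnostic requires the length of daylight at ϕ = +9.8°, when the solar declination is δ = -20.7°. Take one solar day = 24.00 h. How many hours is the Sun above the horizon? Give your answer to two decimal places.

cos h₀ = −tan ϕ · tan δ = −tan(+9.8°) × tan(-20.700°) = 0.0653, so h₀ = 1.5055 rad = 86.26°.
Daylight = 2h₀/(2π) × 24.00 h = (1.5055/π) × 24.00 = 11.50 h.

11.50 h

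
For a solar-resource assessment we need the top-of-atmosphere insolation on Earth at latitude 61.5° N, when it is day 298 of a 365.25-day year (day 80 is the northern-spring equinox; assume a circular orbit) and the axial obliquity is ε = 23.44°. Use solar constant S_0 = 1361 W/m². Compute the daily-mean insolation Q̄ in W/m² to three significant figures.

Solar longitude: L_s = 360° × (298 − 80)/365.25 = 214.867°.
sin δ = sin 23.44° × sin 214.867° = -0.22740, so δ = -13.144°.
cos h₀ = −tan(+61.5°) tan(-13.144°) = 0.4301, h₀ = 1.1262 rad.
Bracket: h₀ sin ϕ sin δ + cos ϕ cos δ sin h₀ = 1.1262×0.87882×-0.22740 + 0.47716×0.97380×0.90279 = -0.225064 + 0.419489 = 0.194425.
Q̄ = (S_0/π) × [bracket] = (1361/π) × 0.194425 = 84.23 W/m².

Q̄ ≈ 84.2 W/m²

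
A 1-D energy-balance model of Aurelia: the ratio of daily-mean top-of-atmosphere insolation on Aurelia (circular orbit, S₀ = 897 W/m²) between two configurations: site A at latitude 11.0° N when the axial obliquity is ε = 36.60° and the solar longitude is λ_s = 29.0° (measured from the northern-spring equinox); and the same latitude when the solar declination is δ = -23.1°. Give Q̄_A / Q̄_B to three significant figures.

— Configuration A (φ=+11.0°):
Solar declination: sin δ = sin ε · sin λ_s = sin 36.60° × sin 29.0° = 0.28906, so δ = +16.801°.
cos H₀ = −tan(+11.0°) tan(+16.801°) = -0.0587, H₀ = 1.6295 rad.
Bracket: H₀ sin φ sin δ + cos φ cos δ sin H₀ = 1.6295×0.19081×0.28906 + 0.98163×0.95731×0.99828 = 0.089876 + 0.938108 = 1.027984.
Q̄ = (S₀/π) × [bracket] = (897/π) × 1.027984 = 293.51 W/m².
— Configuration B (φ=+11.0°):
cos H₀ = −tan(+11.0°) tan(-23.100°) = 0.0829, H₀ = 1.4878 rad.
Bracket: H₀ sin φ sin δ + cos φ cos δ sin H₀ = 1.4878×0.19081×-0.39234 + 0.98163×0.91982×0.99656 = -0.111380 + 0.899817 = 0.788437.
Q̄ = (S₀/π) × [bracket] = (897/π) × 0.788437 = 225.12 W/m².
Ratio Q̄_A / Q̄_B = 293.51 / 225.12 = 1.304.

Q̄_A / Q̄_B ≈ 1.30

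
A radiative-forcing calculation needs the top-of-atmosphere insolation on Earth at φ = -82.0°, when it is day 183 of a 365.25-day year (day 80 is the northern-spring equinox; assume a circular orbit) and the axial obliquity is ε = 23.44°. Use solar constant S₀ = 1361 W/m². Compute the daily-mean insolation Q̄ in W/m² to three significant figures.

Q̄ ≈ 0.00 W/m²

Solar longitude: λ_s = 360° × (183 − 80)/365.25 = 101.520°.
sin δ = sin 23.44° × sin 101.520° = 0.38978, so δ = +22.941°.
cos H₀ = −tan(-82.0°) tan(+22.941°) = 3.0116 ≥ 1 ⇒ polar night, H₀ = 0 and Q̄ = 0.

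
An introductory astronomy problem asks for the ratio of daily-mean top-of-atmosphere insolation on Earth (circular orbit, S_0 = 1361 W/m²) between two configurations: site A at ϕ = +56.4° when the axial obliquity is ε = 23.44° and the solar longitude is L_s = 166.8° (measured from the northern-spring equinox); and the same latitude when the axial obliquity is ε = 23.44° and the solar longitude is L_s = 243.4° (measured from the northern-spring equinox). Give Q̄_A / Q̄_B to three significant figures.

— Configuration A (ϕ=+56.4°):
Solar declination: sin δ = sin ε · sin L_s = sin 23.44° × sin 166.8° = 0.09084, so δ = +5.212°.
cos h₀ = −tan(+56.4°) tan(+5.212°) = -0.1373, h₀ = 1.7085 rad.
Bracket: h₀ sin ϕ sin δ + cos ϕ cos δ sin h₀ = 1.7085×0.83292×0.09084 + 0.55339×0.99587×0.99053 = 0.129269 + 0.545886 = 0.675155.
Q̄ = (S_0/π) × [bracket] = (1361/π) × 0.675155 = 292.49 W/m².
— Configuration B (ϕ=+56.4°):
Solar declination: sin δ = sin ε · sin L_s = sin 23.44° × sin 243.4° = -0.35568, so δ = -20.835°.
cos h₀ = −tan(+56.4°) tan(-20.835°) = 0.5728, h₀ = 0.9609 rad.
Bracket: h₀ sin ϕ sin δ + cos ϕ cos δ sin h₀ = 0.9609×0.83292×-0.35568 + 0.55339×0.93461×0.81969 = -0.284669 + 0.423947 = 0.139278.
Q̄ = (S_0/π) × [bracket] = (1361/π) × 0.139278 = 60.338 W/m².
Ratio Q̄_A / Q̄_B = 292.49 / 60.338 = 4.848.

Q̄_A / Q̄_B ≈ 4.85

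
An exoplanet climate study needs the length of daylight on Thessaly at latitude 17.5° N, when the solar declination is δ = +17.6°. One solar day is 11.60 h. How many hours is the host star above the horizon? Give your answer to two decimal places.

6.17 h

cos H₀ = −tan φ · tan δ = −tan(+17.5°) × tan(+17.600°) = -0.1000, so H₀ = 1.6710 rad = 95.74°.
Daylight = 2H₀/(2π) × 11.60 h = (1.6710/π) × 11.60 = 6.17 h.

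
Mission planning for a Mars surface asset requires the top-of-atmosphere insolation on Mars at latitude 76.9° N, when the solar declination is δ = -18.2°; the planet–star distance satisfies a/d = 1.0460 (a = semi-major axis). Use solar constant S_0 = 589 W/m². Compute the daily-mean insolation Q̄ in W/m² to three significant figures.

cos h₀ = −tan(+76.9°) tan(-18.200°) = 1.4129 ≥ 1 ⇒ polar night, h₀ = 0 and Q̄ = 0.
Inverse-square distance factor (a/d)² = 1.0460² = 1.094116.

Q̄ ≈ 0.00 W/m²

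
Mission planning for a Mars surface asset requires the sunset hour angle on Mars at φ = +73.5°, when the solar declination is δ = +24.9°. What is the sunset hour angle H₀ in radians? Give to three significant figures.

H₀ = 3.14 rad

Sunrise equation: cos H₀ = −tan φ · tan δ = -1.5671 ≤ −1, so the Sun never sets (polar day) and H₀ = π.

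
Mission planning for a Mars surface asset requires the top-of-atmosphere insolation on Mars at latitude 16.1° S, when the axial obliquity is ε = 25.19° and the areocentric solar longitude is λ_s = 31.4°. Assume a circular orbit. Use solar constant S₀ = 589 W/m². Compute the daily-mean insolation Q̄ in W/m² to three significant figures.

sin δ = sin 25.19° × sin 31.4° = 0.22175, so δ = +12.812°.
cos H₀ = −tan(-16.1°) tan(+12.812°) = 0.0656, H₀ = 1.5051 rad.
Bracket: H₀ sin φ sin δ + cos φ cos δ sin H₀ = 1.5051×-0.27731×0.22175 + 0.96078×0.97510×0.99784 = -0.092554 + 0.934833 = 0.842279.
Q̄ = (S₀/π) × [bracket] = (589/π) × 0.842279 = 157.9 W/m².

Q̄ ≈ 158 W/m²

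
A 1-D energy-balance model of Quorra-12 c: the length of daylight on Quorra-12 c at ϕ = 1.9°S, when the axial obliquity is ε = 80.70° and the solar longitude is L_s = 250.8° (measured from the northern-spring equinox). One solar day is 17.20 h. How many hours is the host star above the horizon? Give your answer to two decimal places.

9.07 h

Solar declination: sin δ = sin ε · sin L_s = sin 80.70° × sin 250.8° = -0.93196, so δ = -68.743°.
cos h₀ = −tan ϕ · tan δ = −tan(-1.9°) × tan(-68.743°) = -0.0853, so h₀ = 1.6562 rad = 94.89°.
Daylight = 2h₀/(2π) × 17.20 h = (1.6562/π) × 17.20 = 9.07 h.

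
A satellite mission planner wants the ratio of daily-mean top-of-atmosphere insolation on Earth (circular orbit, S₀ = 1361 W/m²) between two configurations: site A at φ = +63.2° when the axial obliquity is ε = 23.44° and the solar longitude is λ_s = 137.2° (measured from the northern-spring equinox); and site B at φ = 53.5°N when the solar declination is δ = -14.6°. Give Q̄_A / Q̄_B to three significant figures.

— Configuration A (φ=+63.2°):
Solar declination: sin δ = sin ε · sin λ_s = sin 23.44° × sin 137.2° = 0.27027, so δ = +15.681°.
cos H₀ = −tan(+63.2°) tan(+15.681°) = -0.5557, H₀ = 2.1600 rad.
Bracket: H₀ sin φ sin δ + cos φ cos δ sin H₀ = 2.1600×0.89259×0.27027 + 0.45088×0.96278×0.83136 = 0.521079 + 0.360892 = 0.881971.
Q̄ = (S₀/π) × [bracket] = (1361/π) × 0.881971 = 382.09 W/m².
— Configuration B (φ=+53.5°):
cos H₀ = −tan(+53.5°) tan(-14.600°) = 0.3520, H₀ = 1.2111 rad.
Bracket: H₀ sin φ sin δ + cos φ cos δ sin H₀ = 1.2111×0.80386×-0.25207 + 0.59482×0.96771×0.93599 = -0.245404 + 0.538768 = 0.293364.
Q̄ = (S₀/π) × [bracket] = (1361/π) × 0.293364 = 127.09 W/m².
Ratio Q̄_A / Q̄_B = 382.09 / 127.09 = 3.006.

Q̄_A / Q̄_B ≈ 3.01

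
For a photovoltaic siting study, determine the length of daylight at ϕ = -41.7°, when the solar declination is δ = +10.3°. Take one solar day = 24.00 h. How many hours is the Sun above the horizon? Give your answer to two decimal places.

10.76 h

cos h₀ = −tan ϕ · tan δ = −tan(-41.7°) × tan(+10.300°) = 0.1619, so h₀ = 1.4082 rad = 80.68°.
Daylight = 2h₀/(2π) × 24.00 h = (1.4082/π) × 24.00 = 10.76 h.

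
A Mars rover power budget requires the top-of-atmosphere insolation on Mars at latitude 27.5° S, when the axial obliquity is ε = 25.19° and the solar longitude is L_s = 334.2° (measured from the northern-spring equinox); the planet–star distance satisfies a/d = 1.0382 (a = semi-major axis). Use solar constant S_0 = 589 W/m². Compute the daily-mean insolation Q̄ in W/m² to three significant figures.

Q̄ ≈ 204 W/m²

Solar declination: sin δ = sin ε · sin L_s = sin 25.19° × sin 334.2° = -0.18524, so δ = -10.675°.
cos h₀ = −tan(-27.5°) tan(-10.675°) = -0.0981, h₀ = 1.6691 rad.
Bracket: h₀ sin ϕ sin δ + cos ϕ cos δ sin h₀ = 1.6691×-0.46175×-0.18524 + 0.88701×0.98269×0.99517 = 0.142766 + 0.867446 = 1.010212.
Inverse-square distance factor (a/d)² = 1.0382² = 1.077859.
Q̄ = (S_0/π) × 1.077859 × [bracket] = (589/π) × 1.077859 × 1.010212 = 204.1 W/m².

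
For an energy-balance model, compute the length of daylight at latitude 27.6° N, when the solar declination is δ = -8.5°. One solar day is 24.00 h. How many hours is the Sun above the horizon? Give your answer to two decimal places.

11.40 h

cos H₀ = −tan φ · tan δ = −tan(+27.6°) × tan(-8.500°) = 0.0781, so H₀ = 1.4926 rad = 85.52°.
Daylight = 2H₀/(2π) × 24.00 h = (1.4926/π) × 24.00 = 11.40 h.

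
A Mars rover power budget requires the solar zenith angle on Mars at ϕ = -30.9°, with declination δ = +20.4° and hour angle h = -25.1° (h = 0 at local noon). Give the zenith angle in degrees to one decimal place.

θ_z = 56.7°

cos θ_z = sin ϕ sin δ + cos ϕ cos δ cos h = -0.179006 + 0.728303 = 0.549297.
θ_z = arccos(0.549297) = 56.7°.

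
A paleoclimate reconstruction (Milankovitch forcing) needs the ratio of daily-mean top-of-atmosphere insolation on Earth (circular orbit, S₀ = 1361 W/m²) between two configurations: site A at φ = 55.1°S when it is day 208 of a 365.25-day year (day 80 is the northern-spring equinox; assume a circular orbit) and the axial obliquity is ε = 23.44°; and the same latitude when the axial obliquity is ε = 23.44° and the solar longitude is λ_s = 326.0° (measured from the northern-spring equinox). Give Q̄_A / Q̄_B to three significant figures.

Q̄_A / Q̄_B ≈ 0.221

— Configuration A (φ=-55.1°):
Solar longitude: λ_s = 360° × (208 − 80)/365.25 = 126.160°.
sin δ = sin 23.44° × sin 126.160° = 0.32116, so δ = +18.733°.
cos H₀ = −tan(-55.1°) tan(+18.733°) = 0.4861, H₀ = 1.0631 rad.
Bracket: H₀ sin φ sin δ + cos φ cos δ sin H₀ = 1.0631×-0.82015×0.32116 + 0.57215×0.94702×0.87389 = -0.280020 + 0.473506 = 0.193486.
Q̄ = (S₀/π) × [bracket] = (1361/π) × 0.193486 = 83.822 W/m².
— Configuration B (φ=-55.1°):
Solar declination: sin δ = sin ε · sin λ_s = sin 23.44° × sin 326.0° = -0.22244, so δ = -12.852°.
cos H₀ = −tan(-55.1°) tan(-12.852°) = -0.3271, H₀ = 1.9040 rad.
Bracket: H₀ sin φ sin δ + cos φ cos δ sin H₀ = 1.9040×-0.82015×-0.22244 + 0.57215×0.97495×0.94501 = 0.347355 + 0.527143 = 0.874498.
Q̄ = (S₀/π) × [bracket] = (1361/π) × 0.874498 = 378.85 W/m².
Ratio Q̄_A / Q̄_B = 83.822 / 378.85 = 0.2213.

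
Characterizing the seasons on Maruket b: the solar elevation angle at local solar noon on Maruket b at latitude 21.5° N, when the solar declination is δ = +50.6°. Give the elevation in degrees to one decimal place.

At local noon the hour angle is zero, so the zenith angle equals |φ − δ| = |+21.5° − (+50.600°)| = 29.100°.
Elevation = 90° − 29.100° = 60.9°.

60.9°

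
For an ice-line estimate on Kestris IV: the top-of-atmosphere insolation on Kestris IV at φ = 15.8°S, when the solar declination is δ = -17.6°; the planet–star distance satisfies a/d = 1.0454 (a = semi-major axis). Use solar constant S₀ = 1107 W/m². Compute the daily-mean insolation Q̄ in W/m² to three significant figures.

cos H₀ = −tan(-15.8°) tan(-17.600°) = -0.0898, H₀ = 1.6607 rad.
Bracket: H₀ sin φ sin δ + cos φ cos δ sin H₀ = 1.6607×-0.27228×-0.30237 + 0.96222×0.95319×0.99596 = 0.136724 + 0.913473 = 1.050197.
Inverse-square distance factor (a/d)² = 1.0454² = 1.092861.
Q̄ = (S₀/π) × 1.092861 × [bracket] = (1107/π) × 1.092861 × 1.050197 = 404.4 W/m².

Q̄ ≈ 404 W/m²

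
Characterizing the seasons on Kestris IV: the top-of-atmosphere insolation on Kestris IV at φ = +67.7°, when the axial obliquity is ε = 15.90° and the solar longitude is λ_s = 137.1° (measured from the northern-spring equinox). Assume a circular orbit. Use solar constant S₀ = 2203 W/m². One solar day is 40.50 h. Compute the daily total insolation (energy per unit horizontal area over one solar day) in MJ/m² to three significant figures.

Solar declination: sin δ = sin ε · sin λ_s = sin 15.90° × sin 137.1° = 0.18649, so δ = +10.748°.
cos H₀ = −tan(+67.7°) tan(+10.748°) = -0.4628, H₀ = 2.0520 rad.
Bracket: H₀ sin φ sin δ + cos φ cos δ sin H₀ = 2.0520×0.92521×0.18649 + 0.37946×0.98246×0.88645 = 0.354057 + 0.330472 = 0.684529.
Q̄ = (S₀/π) × [bracket] = (2203/π) × 0.684529 = 480.02 W/m².
Daily total = Q̄ × 40.50 h × 3600 s/h = 480.02 × 40.50 × 3600 / 10⁶ = 69.99 MJ/m².

70.0 MJ/m²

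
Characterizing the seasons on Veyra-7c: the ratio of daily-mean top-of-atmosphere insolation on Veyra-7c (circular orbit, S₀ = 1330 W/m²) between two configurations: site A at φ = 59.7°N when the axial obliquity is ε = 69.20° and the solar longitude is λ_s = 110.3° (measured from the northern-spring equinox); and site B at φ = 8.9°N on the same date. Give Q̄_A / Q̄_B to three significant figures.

Q̄_A / Q̄_B ≈ 3.36

— Configuration A (φ=+59.7°):
Solar declination: sin δ = sin ε · sin λ_s = sin 69.20° × sin 110.3° = 0.87676, so δ = +61.254°.
cos H₀ = −tan(+59.7°) tan(+61.254°) = -3.1198 ≤ −1 ⇒ polar day, H₀ = π.
Bracket: H₀ sin φ sin δ + cos φ cos δ sin H₀ = 3.1416×0.86340×0.87676 + 0.50453×0.48092×0.00000 = 2.378174 + 0.000000 = 2.378174.
Q̄ = (S₀/π) × [bracket] = (1330/π) × 2.378174 = 1006.8 W/m².
— Configuration B (φ=+8.9°):
cos H₀ = −tan(+8.9°) tan(+61.254°) = -0.2855, H₀ = 1.8603 rad.
Bracket: H₀ sin φ sin δ + cos φ cos δ sin H₀ = 1.8603×0.15471×0.87676 + 0.98796×0.48092×0.95838 = 0.252338 + 0.455355 = 0.707693.
Q̄ = (S₀/π) × [bracket] = (1330/π) × 0.707693 = 299.60 W/m².
Ratio Q̄_A / Q̄_B = 1006.8 / 299.60 = 3.360.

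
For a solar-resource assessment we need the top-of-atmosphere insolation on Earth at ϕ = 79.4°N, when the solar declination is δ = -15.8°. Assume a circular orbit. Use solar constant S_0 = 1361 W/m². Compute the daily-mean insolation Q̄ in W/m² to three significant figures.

cos h₀ = −tan(+79.4°) tan(-15.800°) = 1.5120 ≥ 1 ⇒ polar night, h₀ = 0 and Q̄ = 0.

Q̄ ≈ 0.00 W/m²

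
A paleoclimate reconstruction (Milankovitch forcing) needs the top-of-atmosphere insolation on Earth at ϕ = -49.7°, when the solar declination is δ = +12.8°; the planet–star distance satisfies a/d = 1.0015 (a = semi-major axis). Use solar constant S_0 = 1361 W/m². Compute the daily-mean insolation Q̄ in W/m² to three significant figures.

cos h₀ = −tan(-49.7°) tan(+12.800°) = 0.2679, h₀ = 1.2996 rad.
Bracket: h₀ sin ϕ sin δ + cos ϕ cos δ sin h₀ = 1.2996×-0.76267×0.22155 + 0.64679×0.97515×0.96345 = -0.219593 + 0.607665 = 0.388072.
Inverse-square distance factor (a/d)² = 1.0015² = 1.003002.
Q̄ = (S_0/π) × 1.003002 × [bracket] = (1361/π) × 1.003002 × 0.388072 = 168.6 W/m².

Q̄ ≈ 169 W/m²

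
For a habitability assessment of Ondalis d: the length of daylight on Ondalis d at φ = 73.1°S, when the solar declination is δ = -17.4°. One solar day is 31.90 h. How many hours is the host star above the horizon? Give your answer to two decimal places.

31.90 h

Sunrise equation: cos H₀ = −tan φ · tan δ = -1.0315 ≤ −1, so the host star never sets (polar day) and H₀ = π.
Daylight = 2H₀/(2π) × 31.90 h = (3.1416/π) × 31.90 = 31.90 h.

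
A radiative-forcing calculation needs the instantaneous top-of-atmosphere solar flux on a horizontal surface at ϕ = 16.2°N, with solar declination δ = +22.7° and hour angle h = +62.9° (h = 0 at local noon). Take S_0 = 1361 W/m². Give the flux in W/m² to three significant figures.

cos θ_z = sin ϕ sin δ + cos ϕ cos δ cos h = 0.107664 + 0.403571 = 0.511235.
Flux = S_0 · cos θ_z = 1361 × 0.511235 = 695.8 W/m².

696 W/m²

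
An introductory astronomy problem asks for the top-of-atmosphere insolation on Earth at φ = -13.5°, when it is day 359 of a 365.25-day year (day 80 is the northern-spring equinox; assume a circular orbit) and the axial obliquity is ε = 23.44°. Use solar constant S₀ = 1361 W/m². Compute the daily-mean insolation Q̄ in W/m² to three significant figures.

Q̄ ≈ 452 W/m²

Solar longitude: λ_s = 360° × (359 − 80)/365.25 = 274.990°.
sin δ = sin 23.44° × sin 274.990° = -0.39628, so δ = -23.346°.
cos H₀ = −tan(-13.5°) tan(-23.346°) = -0.1036, H₀ = 1.6746 rad.
Bracket: H₀ sin φ sin δ + cos φ cos δ sin H₀ = 1.6746×-0.23345×-0.39628 + 0.97237×0.91813×0.99462 = 0.154920 + 0.887959 = 1.042879.
Q̄ = (S₀/π) × [bracket] = (1361/π) × 1.042879 = 451.8 W/m².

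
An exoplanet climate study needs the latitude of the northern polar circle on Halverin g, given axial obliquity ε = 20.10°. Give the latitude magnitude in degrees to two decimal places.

69.90°

The polar circle is the lowest latitude that experiences at least one full rotation of continuous daylight at the northern-summer solstice; it lies at |ϕ| = 90° − ε = 90° − 20.10° = 69.90°.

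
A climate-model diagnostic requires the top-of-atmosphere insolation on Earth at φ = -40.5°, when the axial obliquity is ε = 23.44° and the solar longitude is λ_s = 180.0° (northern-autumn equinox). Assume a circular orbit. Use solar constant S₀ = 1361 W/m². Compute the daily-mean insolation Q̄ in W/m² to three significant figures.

Solar declination: sin δ = sin ε · sin λ_s = sin 23.44° × sin 180.0° = 0.00000, so δ = +0.000°.
cos H₀ = −tan(-40.5°) tan(+0.000°) = 0.0000, H₀ = 1.5708 rad.
Bracket: H₀ sin φ sin δ + cos φ cos δ sin H₀ = 1.5708×-0.64945×0.00000 + 0.76041×1.00000×1.00000 = -0.000000 + 0.760410 = 0.760410.
Q̄ = (S₀/π) × [bracket] = (1361/π) × 0.760410 = 329.4 W/m².

Q̄ ≈ 329 W/m²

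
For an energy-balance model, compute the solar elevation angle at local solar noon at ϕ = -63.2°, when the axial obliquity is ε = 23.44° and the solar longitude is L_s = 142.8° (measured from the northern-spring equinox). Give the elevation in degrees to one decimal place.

Solar declination: sin δ = sin ε · sin L_s = sin 23.44° × sin 142.8° = 0.24050, so δ = +13.916°.
At local noon the hour angle is zero, so the zenith angle equals |ϕ − δ| = |-63.2° − (+13.916°)| = 77.116°.
Elevation = 90° − 77.116° = 12.9°.

12.9°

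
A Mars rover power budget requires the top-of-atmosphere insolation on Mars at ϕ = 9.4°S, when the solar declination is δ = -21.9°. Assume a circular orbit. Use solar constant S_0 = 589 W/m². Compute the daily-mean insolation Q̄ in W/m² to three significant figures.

cos h₀ = −tan(-9.4°) tan(-21.900°) = -0.0666, h₀ = 1.6374 rad.
Bracket: h₀ sin ϕ sin δ + cos ϕ cos δ sin h₀ = 1.6374×-0.16333×-0.37299 + 0.98657×0.92784×0.99778 = 0.099751 + 0.913347 = 1.013098.
Q̄ = (S_0/π) × [bracket] = (589/π) × 1.013098 = 189.9 W/m².

Q̄ ≈ 190 W/m²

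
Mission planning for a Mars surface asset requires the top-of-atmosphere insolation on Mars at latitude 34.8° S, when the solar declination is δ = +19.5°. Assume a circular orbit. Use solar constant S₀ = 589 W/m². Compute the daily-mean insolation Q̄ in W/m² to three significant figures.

Q̄ ≈ 93.4 W/m²

cos H₀ = −tan(-34.8°) tan(+19.500°) = 0.2461, H₀ = 1.3221 rad.
Bracket: H₀ sin φ sin δ + cos φ cos δ sin H₀ = 1.3221×-0.57071×0.33381 + 0.82115×0.94264×0.96924 = -0.251872 + 0.750239 = 0.498367.
Q̄ = (S₀/π) × [bracket] = (589/π) × 0.498367 = 93.44 W/m².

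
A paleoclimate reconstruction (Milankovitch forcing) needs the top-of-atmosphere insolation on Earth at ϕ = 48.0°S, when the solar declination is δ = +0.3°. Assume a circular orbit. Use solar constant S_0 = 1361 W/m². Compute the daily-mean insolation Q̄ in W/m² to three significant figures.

cos h₀ = −tan(-48.0°) tan(+0.300°) = 0.0058, h₀ = 1.5650 rad.
Bracket: h₀ sin ϕ sin δ + cos ϕ cos δ sin h₀ = 1.5650×-0.74314×0.00524 + 0.66913×0.99999×0.99998 = -0.006094 + 0.669110 = 0.663016.
Q̄ = (S_0/π) × [bracket] = (1361/π) × 0.663016 = 287.2 W/m².

Q̄ ≈ 287 W/m²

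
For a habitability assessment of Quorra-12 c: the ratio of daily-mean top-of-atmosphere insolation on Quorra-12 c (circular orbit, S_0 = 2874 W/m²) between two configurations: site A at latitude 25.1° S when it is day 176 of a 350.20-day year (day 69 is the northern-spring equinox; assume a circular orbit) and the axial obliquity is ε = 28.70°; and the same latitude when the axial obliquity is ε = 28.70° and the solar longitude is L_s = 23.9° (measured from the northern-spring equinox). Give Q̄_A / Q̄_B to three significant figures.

Q̄_A / Q̄_B ≈ 0.695

— Configuration A (ϕ=-25.1°):
Solar longitude: L_s = 360° × (176 − 69)/350.20 = 109.994°.
sin δ = sin 28.70° × sin 109.994° = 0.45128, so δ = +26.826°.
cos h₀ = −tan(-25.1°) tan(+26.826°) = 0.2369, h₀ = 1.3316 rad.
Bracket: h₀ sin ϕ sin δ + cos ϕ cos δ sin h₀ = 1.3316×-0.42420×0.45128 + 0.90557×0.89238×0.97154 = -0.254912 + 0.785114 = 0.530202.
Q̄ = (S_0/π) × [bracket] = (2874/π) × 0.530202 = 485.04 W/m².
— Configuration B (ϕ=-25.1°):
Solar declination: sin δ = sin ε · sin L_s = sin 28.70° × sin 23.9° = 0.19456, so δ = +11.219°.
cos h₀ = −tan(-25.1°) tan(+11.219°) = 0.0929, h₀ = 1.4777 rad.
Bracket: h₀ sin ϕ sin δ + cos ϕ cos δ sin h₀ = 1.4777×-0.42420×0.19456 + 0.90557×0.98089×0.99567 = -0.121958 + 0.884418 = 0.762460.
Q̄ = (S_0/π) × [bracket] = (2874/π) × 0.762460 = 697.52 W/m².
Ratio Q̄_A / Q̄_B = 485.04 / 697.52 = 0.6954.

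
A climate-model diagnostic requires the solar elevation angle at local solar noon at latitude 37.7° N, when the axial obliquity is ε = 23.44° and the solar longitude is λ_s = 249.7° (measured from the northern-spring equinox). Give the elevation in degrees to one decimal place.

30.4°

Solar declination: sin δ = sin ε · sin λ_s = sin 23.44° × sin 249.7° = -0.37308, so δ = -21.906°.
At local noon the hour angle is zero, so the zenith angle equals |φ − δ| = |+37.7° − (-21.906°)| = 59.606°.
Elevation = 90° − 59.606° = 30.4°.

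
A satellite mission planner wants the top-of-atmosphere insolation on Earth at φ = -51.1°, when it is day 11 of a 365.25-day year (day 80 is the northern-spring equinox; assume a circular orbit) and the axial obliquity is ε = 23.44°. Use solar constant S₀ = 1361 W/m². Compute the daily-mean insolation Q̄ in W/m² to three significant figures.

Q̄ ≈ 479 W/m²

Solar longitude: λ_s = 360° × (11 − 80)/365.25 = -68.008°, i.e. -68.008° + 360° = 291.992°.
sin δ = sin 23.44° × sin 291.992° = -0.36884, so δ = -21.644°.
cos H₀ = −tan(-51.1°) tan(-21.644°) = -0.4918, H₀ = 2.0849 rad.
Bracket: H₀ sin φ sin δ + cos φ cos δ sin H₀ = 2.0849×-0.77824×-0.36884 + 0.62796×0.92949×0.87071 = 0.598462 + 0.508218 = 1.106680.
Q̄ = (S₀/π) × [bracket] = (1361/π) × 1.106680 = 479.4 W/m².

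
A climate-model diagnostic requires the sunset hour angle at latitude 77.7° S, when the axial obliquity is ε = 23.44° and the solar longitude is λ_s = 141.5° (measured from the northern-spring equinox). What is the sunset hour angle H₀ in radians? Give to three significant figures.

Solar declination: sin δ = sin ε · sin λ_s = sin 23.44° × sin 141.5° = 0.24763, so δ = +14.337°.
cos H₀ = −tan φ · tan δ = 1.1722 ≥ 1, so the Sun never rises (polar night) and H₀ = 0.

H₀ = 0.00 rad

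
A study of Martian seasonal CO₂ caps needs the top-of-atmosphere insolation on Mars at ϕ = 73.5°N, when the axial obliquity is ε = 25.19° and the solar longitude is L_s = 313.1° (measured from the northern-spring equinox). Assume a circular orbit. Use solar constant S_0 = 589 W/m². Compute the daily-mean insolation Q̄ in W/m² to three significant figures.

Q̄ ≈ 0.00 W/m²

Solar declination: sin δ = sin ε · sin L_s = sin 25.19° × sin 313.1° = -0.31077, so δ = -18.106°.
cos h₀ = −tan(+73.5°) tan(-18.106°) = 1.1038 ≥ 1 ⇒ polar night, h₀ = 0 and Q̄ = 0.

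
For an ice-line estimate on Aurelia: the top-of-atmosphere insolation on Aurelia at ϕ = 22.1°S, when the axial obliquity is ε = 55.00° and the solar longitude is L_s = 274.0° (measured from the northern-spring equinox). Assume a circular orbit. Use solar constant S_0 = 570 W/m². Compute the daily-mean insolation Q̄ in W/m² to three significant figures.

Solar declination: sin δ = sin ε · sin L_s = sin 55.00° × sin 274.0° = -0.81716, so δ = -54.801°.
cos h₀ = −tan(-22.1°) tan(-54.801°) = -0.5756, h₀ = 2.1842 rad.
Bracket: h₀ sin ϕ sin δ + cos ϕ cos δ sin h₀ = 2.1842×-0.37622×-0.81716 + 0.92653×0.57642×0.81770 = 0.671493 + 0.436709 = 1.108202.
Q̄ = (S_0/π) × [bracket] = (570/π) × 1.108202 = 201.1 W/m².

Q̄ ≈ 201 W/m²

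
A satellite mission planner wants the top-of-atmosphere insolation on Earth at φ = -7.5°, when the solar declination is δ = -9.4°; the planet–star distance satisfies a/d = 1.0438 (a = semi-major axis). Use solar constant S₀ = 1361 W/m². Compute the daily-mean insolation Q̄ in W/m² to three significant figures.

cos H₀ = −tan(-7.5°) tan(-9.400°) = -0.0218, H₀ = 1.5926 rad.
Bracket: H₀ sin φ sin δ + cos φ cos δ sin H₀ = 1.5926×-0.13053×-0.16333 + 0.99144×0.98657×0.99976 = 0.033953 + 0.977890 = 1.011843.
Inverse-square distance factor (a/d)² = 1.0438² = 1.089518.
Q̄ = (S₀/π) × 1.089518 × [bracket] = (1361/π) × 1.089518 × 1.011843 = 477.6 W/m².

Q̄ ≈ 478 W/m²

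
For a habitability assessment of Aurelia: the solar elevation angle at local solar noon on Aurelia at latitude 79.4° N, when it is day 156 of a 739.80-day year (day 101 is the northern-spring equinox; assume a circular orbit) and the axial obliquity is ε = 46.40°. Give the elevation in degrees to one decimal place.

Solar longitude: L_s = 360° × (156 − 101)/739.80 = 26.764°.
sin δ = sin 46.40° × sin 26.764° = 0.32611, so δ = +19.033°.
At local noon the hour angle is zero, so the zenith angle equals |ϕ − δ| = |+79.4° − (+19.033°)| = 60.367°.
Elevation = 90° − 60.367° = 29.6°.

29.6°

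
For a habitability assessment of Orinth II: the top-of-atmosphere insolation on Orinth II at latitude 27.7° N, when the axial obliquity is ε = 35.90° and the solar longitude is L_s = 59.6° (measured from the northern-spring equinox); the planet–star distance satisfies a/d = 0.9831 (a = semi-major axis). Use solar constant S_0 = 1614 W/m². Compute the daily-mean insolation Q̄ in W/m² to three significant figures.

Solar declination: sin δ = sin ε · sin L_s = sin 35.90° × sin 59.6° = 0.50575, so δ = +30.381°.
cos h₀ = −tan(+27.7°) tan(+30.381°) = -0.3078, h₀ = 1.8837 rad.
Bracket: h₀ sin ϕ sin δ + cos ϕ cos δ sin h₀ = 1.8837×0.46484×0.50575 + 0.88539×0.86268×0.95145 = 0.442844 + 0.726725 = 1.169569.
Inverse-square distance factor (a/d)² = 0.9831² = 0.966486.
Q̄ = (S_0/π) × 0.966486 × [bracket] = (1614/π) × 0.966486 × 1.169569 = 580.7 W/m².

Q̄ ≈ 581 W/m²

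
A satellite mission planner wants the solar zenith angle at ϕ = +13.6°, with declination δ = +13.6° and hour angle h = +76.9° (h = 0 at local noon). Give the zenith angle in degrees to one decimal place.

θ_z = 74.4°

cos θ_z = sin ϕ sin δ + cos ϕ cos δ cos h = 0.055292 + 0.214119 = 0.269411.
θ_z = arccos(0.269411) = 74.4°.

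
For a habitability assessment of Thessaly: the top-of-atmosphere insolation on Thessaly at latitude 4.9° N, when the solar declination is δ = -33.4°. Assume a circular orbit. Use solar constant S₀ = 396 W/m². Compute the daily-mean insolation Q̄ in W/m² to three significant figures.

Q̄ ≈ 95.7 W/m²

cos H₀ = −tan(+4.9°) tan(-33.400°) = 0.0565, H₀ = 1.5142 rad.
Bracket: H₀ sin φ sin δ + cos φ cos δ sin H₀ = 1.5142×0.08542×-0.55048 + 0.99635×0.83485×0.99840 = -0.071201 + 0.830472 = 0.759271.
Q̄ = (S₀/π) × [bracket] = (396/π) × 0.759271 = 95.71 W/m².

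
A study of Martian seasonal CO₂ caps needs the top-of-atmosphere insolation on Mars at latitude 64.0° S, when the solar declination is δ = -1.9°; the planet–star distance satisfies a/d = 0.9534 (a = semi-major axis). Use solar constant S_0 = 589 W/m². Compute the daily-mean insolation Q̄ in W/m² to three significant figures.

Q̄ ≈ 82.8 W/m²

cos h₀ = −tan(-64.0°) tan(-1.900°) = -0.0680, h₀ = 1.6389 rad.
Bracket: h₀ sin ϕ sin δ + cos ϕ cos δ sin h₀ = 1.6389×-0.89879×-0.03316 + 0.43837×0.99945×0.99768 = 0.048846 + 0.437112 = 0.485958.
Inverse-square distance factor (a/d)² = 0.9534² = 0.908972.
Q̄ = (S_0/π) × 0.908972 × [bracket] = (589/π) × 0.908972 × 0.485958 = 82.82 W/m².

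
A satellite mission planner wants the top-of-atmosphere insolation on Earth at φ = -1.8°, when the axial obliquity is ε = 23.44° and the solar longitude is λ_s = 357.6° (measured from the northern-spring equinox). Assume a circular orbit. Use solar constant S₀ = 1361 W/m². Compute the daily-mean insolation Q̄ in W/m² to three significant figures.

Solar declination: sin δ = sin ε · sin λ_s = sin 23.44° × sin 357.6° = -0.01666, so δ = -0.954°.
cos H₀ = −tan(-1.8°) tan(-0.954°) = -0.0005, H₀ = 1.5713 rad.
Bracket: H₀ sin φ sin δ + cos φ cos δ sin H₀ = 1.5713×-0.03141×-0.01666 + 0.99951×0.99986×1.00000 = 0.000822 + 0.999370 = 1.000192.
Q̄ = (S₀/π) × [bracket] = (1361/π) × 1.000192 = 433.3 W/m².

Q̄ ≈ 433 W/m²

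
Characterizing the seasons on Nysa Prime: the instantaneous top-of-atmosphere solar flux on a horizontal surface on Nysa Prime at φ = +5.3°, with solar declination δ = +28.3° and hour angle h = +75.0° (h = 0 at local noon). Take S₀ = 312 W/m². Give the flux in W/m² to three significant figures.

84.5 W/m²

cos θ_z = sin φ sin δ + cos φ cos δ cos h = 0.043792 + 0.226910 = 0.270702.
Flux = S₀ · cos θ_z = 312 × 0.270702 = 84.46 W/m².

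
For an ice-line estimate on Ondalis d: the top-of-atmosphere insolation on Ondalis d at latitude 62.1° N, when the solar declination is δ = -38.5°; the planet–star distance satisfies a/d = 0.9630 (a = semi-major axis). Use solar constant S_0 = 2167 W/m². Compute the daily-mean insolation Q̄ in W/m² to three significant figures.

cos h₀ = −tan(+62.1°) tan(-38.500°) = 1.5023 ≥ 1 ⇒ polar night, h₀ = 0 and Q̄ = 0.
Inverse-square distance factor (a/d)² = 0.9630² = 0.927369.

Q̄ ≈ 0.00 W/m²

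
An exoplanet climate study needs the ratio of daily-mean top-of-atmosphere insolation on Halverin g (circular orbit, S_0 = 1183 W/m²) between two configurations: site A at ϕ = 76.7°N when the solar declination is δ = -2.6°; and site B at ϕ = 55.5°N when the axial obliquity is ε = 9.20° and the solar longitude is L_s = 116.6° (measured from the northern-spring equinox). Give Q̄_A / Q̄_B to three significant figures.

Q̄_A / Q̄_B ≈ 0.217

— Configuration A (ϕ=+76.7°):
cos h₀ = −tan(+76.7°) tan(-2.600°) = 0.1921, h₀ = 1.3775 rad.
Bracket: h₀ sin ϕ sin δ + cos ϕ cos δ sin h₀ = 1.3775×0.97318×-0.04536 + 0.23005×0.99897×0.98138 = -0.060808 + 0.225534 = 0.164726.
Q̄ = (S_0/π) × [bracket] = (1183/π) × 0.164726 = 62.029 W/m².
— Configuration B (ϕ=+55.5°):
Solar declination: sin δ = sin ε · sin L_s = sin 9.20° × sin 116.6° = 0.14296, so δ = +8.219°.
cos h₀ = −tan(+55.5°) tan(+8.219°) = -0.2102, h₀ = 1.7825 rad.
Bracket: h₀ sin ϕ sin δ + cos ϕ cos δ sin h₀ = 1.7825×0.82413×0.14296 + 0.56641×0.98973×0.97767 = 0.210010 + 0.548075 = 0.758085.
Q̄ = (S_0/π) × [bracket] = (1183/π) × 0.758085 = 285.46 W/m².
Ratio Q̄_A / Q̄_B = 62.029 / 285.46 = 0.2173.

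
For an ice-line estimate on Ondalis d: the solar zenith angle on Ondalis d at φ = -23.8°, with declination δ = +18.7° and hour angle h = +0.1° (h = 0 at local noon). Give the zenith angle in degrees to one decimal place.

cos θ_z = sin φ sin δ + cos φ cos δ cos h = -0.129382 + 0.866658 = 0.737276.
θ_z = arccos(0.737276) = 42.5°.

θ_z = 42.5°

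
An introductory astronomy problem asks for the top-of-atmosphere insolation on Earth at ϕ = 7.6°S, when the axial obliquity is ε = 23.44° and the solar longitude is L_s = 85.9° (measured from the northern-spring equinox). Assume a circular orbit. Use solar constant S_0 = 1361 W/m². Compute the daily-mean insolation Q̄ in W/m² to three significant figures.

Q̄ ≈ 359 W/m²

Solar declination: sin δ = sin ε · sin L_s = sin 23.44° × sin 85.9° = 0.39677, so δ = +23.376°.
cos h₀ = −tan(-7.6°) tan(+23.376°) = 0.0577, h₀ = 1.5131 rad.
Bracket: h₀ sin ϕ sin δ + cos ϕ cos δ sin h₀ = 1.5131×-0.13226×0.39677 + 0.99122×0.91792×0.99834 = -0.079403 + 0.908350 = 0.828947.
Q̄ = (S_0/π) × [bracket] = (1361/π) × 0.828947 = 359.1 W/m².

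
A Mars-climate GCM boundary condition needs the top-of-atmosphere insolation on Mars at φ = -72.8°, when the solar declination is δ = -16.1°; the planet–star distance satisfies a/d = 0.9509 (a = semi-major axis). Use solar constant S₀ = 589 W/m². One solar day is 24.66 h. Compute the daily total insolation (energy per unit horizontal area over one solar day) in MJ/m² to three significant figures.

cos H₀ = −tan(-72.8°) tan(-16.100°) = -0.9324, H₀ = 2.7719 rad.
Bracket: H₀ sin φ sin δ + cos φ cos δ sin H₀ = 2.7719×-0.95528×-0.27731 + 0.29571×0.96078×0.36135 = 0.734300 + 0.102664 = 0.836964.
Inverse-square distance factor (a/d)² = 0.9509² = 0.904211.
Q̄ = (S₀/π) × 0.904211 × [bracket] = (589/π) × 0.904211 × 0.836964 = 141.89 W/m².
Daily total = Q̄ × 24.66 h × 3600 s/h = 141.89 × 24.66 × 3600 / 10⁶ = 12.60 MJ/m².

12.6 MJ/m²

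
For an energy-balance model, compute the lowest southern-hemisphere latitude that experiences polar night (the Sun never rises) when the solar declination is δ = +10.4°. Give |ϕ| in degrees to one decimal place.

|ϕ| = 79.6°

Polar night requires cos h₀ = −tan ϕ tan δ ≥ 1, i.e. tan ϕ tan δ ≤ −1.
The boundary is |tan ϕ| · |tan δ| = 1, so |ϕ| = 90° − |δ| = 90° − 10.4° = 79.6° in the southern hemisphere.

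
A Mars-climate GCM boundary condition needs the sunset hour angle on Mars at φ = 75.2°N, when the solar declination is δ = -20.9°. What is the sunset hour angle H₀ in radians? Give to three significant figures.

H₀ = 0.00 rad

cos H₀ = −tan φ · tan δ = 1.4453 ≥ 1, so the Sun never rises (polar night) and H₀ = 0.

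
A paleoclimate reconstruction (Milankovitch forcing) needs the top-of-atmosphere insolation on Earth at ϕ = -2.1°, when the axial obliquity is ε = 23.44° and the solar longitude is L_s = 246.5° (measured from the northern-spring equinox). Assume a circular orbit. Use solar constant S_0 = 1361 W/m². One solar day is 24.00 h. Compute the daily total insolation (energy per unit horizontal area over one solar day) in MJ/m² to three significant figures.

35.6 MJ/m²

Solar declination: sin δ = sin ε · sin L_s = sin 23.44° × sin 246.5° = -0.36480, so δ = -21.395°.
cos h₀ = −tan(-2.1°) tan(-21.395°) = -0.0144, h₀ = 1.5852 rad.
Bracket: h₀ sin ϕ sin δ + cos ϕ cos δ sin h₀ = 1.5852×-0.03664×-0.36480 + 0.99933×0.93109×0.99990 = 0.021188 + 0.930373 = 0.951561.
Q̄ = (S_0/π) × [bracket] = (1361/π) × 0.951561 = 412.24 W/m².
Daily total = Q̄ × 24.00 h × 3600 s/h = 412.24 × 24.00 × 3600 / 10⁶ = 35.62 MJ/m².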